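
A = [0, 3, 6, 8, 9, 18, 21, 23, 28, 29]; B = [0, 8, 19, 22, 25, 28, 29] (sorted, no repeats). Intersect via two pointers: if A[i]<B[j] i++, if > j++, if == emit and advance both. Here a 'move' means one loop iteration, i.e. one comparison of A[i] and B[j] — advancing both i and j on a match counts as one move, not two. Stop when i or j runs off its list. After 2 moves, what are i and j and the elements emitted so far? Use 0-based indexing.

i=2, j=1, emitted=[0]

i=0 j=0: 0==0 emit, i++,j++
i=1 j=1: 3<8, i++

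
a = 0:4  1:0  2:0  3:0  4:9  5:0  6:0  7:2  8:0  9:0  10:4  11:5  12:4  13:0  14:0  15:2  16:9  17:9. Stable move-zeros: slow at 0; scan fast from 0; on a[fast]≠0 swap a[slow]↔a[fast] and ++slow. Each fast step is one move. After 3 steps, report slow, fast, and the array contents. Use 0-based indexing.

slow=0 fast=0: a[fast]=4≠0 swap→a[0]=4, slow++,fast++
slow=1 fast=1: a[fast]=0, fast++
slow=1 fast=2: a[fast]=0, fast++

slow=1, fast=3, a=[4, 0, 0, 0, 9, 0, 0, 2, 0, 0, 4, 5, 4, 0, 0, 2, 9, 9]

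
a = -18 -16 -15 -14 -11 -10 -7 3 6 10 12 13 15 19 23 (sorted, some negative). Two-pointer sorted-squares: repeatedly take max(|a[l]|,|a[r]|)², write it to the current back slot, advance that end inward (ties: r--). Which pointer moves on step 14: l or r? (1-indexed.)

[1,15] |-18|<=|23| out[15]=529 → r--
[1,14] |-18|<=|19| out[14]=361 → r--
[1,13] |-18|>|15| out[13]=324 → l++
[2,13] |-16|>|15| out[12]=256 → l++
[3,13] |-15|<=|15| out[11]=225 → r--
[3,12] |-15|>|13| out[10]=225 → l++
[4,12] |-14|>|13| out[9]=196 → l++
[5,12] |-11|<=|13| out[8]=169 → r--
[5,11] |-11|<=|12| out[7]=144 → r--
[5,10] |-11|>|10| out[6]=121 → l++
[6,10] |-10|<=|10| out[5]=100 → r--
[6,9] |-10|>|6| out[4]=100 → l++
[7,9] |-7|>|6| out[3]=49 → l++
[8,9] |3|<=|6| out[2]=36 → r--

r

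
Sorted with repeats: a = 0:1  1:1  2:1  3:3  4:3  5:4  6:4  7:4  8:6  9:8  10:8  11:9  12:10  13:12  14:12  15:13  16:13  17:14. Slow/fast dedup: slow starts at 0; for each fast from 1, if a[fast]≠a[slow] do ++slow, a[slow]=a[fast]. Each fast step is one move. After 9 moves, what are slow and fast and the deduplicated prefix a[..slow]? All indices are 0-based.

slow=0 fast=1: a[fast]=1=a[slow] dup, fast++
slow=0 fast=2: a[fast]=1=a[slow] dup, fast++
slow=0 fast=3: a[fast]=3≠a[slow]=1 write a[1]=3, slow++,fast++
slow=1 fast=4: a[fast]=3=a[slow] dup, fast++
slow=1 fast=5: a[fast]=4≠a[slow]=3 write a[2]=4, slow++,fast++
slow=2 fast=6: a[fast]=4=a[slow] dup, fast++
slow=2 fast=7: a[fast]=4=a[slow] dup, fast++
slow=2 fast=8: a[fast]=6≠a[slow]=4 write a[3]=6, slow++,fast++
slow=3 fast=9: a[fast]=8≠a[slow]=6 write a[4]=8, slow++,fast++

slow=4, fast=10, prefix=[1, 3, 4, 6, 8]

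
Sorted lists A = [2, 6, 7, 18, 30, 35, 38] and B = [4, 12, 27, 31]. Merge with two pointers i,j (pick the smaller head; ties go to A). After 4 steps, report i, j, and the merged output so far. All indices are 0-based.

i=0 j=0: A[i]=2<=B[j]=4 take 2, i++
i=1 j=0: A[i]=6>B[j]=4 take 4, j++
i=1 j=1: A[i]=6<=B[j]=12 take 6, i++
i=2 j=1: A[i]=7<=B[j]=12 take 7, i++

i=3, j=1, merged so far=[2, 4, 6, 7]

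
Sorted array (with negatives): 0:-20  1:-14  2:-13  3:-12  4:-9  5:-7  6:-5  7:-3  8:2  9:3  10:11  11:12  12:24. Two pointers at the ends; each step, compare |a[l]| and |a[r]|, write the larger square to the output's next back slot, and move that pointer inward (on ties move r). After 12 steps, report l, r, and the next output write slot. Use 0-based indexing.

l=0 r=12: |-20|<=|24| out[12]=576, r--
l=0 r=11: |-20|>|12| out[11]=400, l++
l=1 r=11: |-14|>|12| out[10]=196, l++
l=2 r=11: |-13|>|12| out[9]=169, l++
l=3 r=11: |-12|<=|12| out[8]=144, r--
l=3 r=10: |-12|>|11| out[7]=144, l++
l=4 r=10: |-9|<=|11| out[6]=121, r--
l=4 r=9: |-9|>|3| out[5]=81, l++
l=5 r=9: |-7|>|3| out[4]=49, l++
l=6 r=9: |-5|>|3| out[3]=25, l++
l=7 r=9: |-3|<=|3| out[2]=9, r--
l=7 r=8: |-3|>|2| out[1]=9, l++

l=8, r=8, next write slot=0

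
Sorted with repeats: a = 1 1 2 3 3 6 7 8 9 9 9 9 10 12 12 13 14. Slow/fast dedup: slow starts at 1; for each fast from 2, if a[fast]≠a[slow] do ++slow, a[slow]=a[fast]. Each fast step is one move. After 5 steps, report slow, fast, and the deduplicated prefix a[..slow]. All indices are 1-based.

slow=4, fast=7, prefix=[1, 2, 3, 6]

slow=1 fast=2: a[fast]=1=a[slow] dup, fast++
slow=1 fast=3: a[fast]=2≠a[slow]=1 write a[2]=2, slow++,fast++
slow=2 fast=4: a[fast]=3≠a[slow]=2 write a[3]=3, slow++,fast++
slow=3 fast=5: a[fast]=3=a[slow] dup, fast++
slow=3 fast=6: a[fast]=6≠a[slow]=3 write a[4]=6, slow++,fast++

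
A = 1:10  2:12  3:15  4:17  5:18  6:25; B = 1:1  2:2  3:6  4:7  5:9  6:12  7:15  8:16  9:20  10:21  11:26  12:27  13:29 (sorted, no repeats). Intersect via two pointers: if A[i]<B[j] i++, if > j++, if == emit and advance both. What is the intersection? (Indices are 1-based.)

intersection = [12, 15]

i=1 j=1: 10>1, j++
i=1 j=2: 10>2, j++
i=1 j=3: 10>6, j++
i=1 j=4: 10>7, j++
i=1 j=5: 10>9, j++
i=1 j=6: 10<12, i++
i=2 j=6: 12==12 emit, i++,j++
i=3 j=7: 15==15 emit, i++,j++
i=4 j=8: 17>16, j++
i=4 j=9: 17<20, i++
i=5 j=9: 18<20, i++
i=6 j=9: 25>20, j++
i=6 j=10: 25>21, j++
i=6 j=11: 25<26, i++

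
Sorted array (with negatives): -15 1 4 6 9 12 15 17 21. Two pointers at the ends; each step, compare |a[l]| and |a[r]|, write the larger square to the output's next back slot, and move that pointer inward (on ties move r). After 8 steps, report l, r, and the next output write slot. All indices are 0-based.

[0,8] |-15|<=|21| out[8]=441 → r--
[0,7] |-15|<=|17| out[7]=289 → r--
[0,6] |-15|<=|15| out[6]=225 → r--
[0,5] |-15|>|12| out[5]=225 → l++
[1,5] |1|<=|12| out[4]=144 → r--
[1,4] |1|<=|9| out[3]=81 → r--
[1,3] |1|<=|6| out[2]=36 → r--
[1,2] |1|<=|4| out[1]=16 → r--

l=1, r=1, next write slot=0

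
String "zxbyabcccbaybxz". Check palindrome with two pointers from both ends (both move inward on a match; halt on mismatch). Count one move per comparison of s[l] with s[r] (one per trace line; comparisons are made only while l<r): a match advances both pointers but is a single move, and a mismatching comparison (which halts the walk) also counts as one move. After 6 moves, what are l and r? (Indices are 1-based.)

l=7, r=9

l=1 r=15: 'z'=='z', l++,r--
l=2 r=14: 'x'=='x', l++,r--
l=3 r=13: 'b'=='b', l++,r--
l=4 r=12: 'y'=='y', l++,r--
l=5 r=11: 'a'=='a', l++,r--
l=6 r=10: 'b'=='b', l++,r--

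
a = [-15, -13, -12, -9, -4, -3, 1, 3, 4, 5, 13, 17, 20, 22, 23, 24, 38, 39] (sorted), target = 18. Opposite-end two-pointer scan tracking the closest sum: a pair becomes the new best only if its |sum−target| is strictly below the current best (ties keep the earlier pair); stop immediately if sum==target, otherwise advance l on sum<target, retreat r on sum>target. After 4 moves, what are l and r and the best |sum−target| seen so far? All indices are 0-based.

[0,17] -15+39=24 d=6 * → r--
[0,16] -15+38=23 d=5 * → r--
[0,15] -15+24=9 d=9 → l++
[1,15] -13+24=11 d=7 → l++

l=2, r=15, best |Δ|=5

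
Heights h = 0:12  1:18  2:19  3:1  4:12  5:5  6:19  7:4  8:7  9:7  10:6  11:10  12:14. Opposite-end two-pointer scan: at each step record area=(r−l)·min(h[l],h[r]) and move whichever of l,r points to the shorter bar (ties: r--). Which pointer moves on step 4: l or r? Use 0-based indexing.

l=0 r=12: min(12,14)*12=144 best=144 *, l++
l=1 r=12: min(18,14)*11=154 best=154 *, r--
l=1 r=11: min(18,10)*10=100 best=154, r--
l=1 r=10: min(18,6)*9=54 best=154, r--

r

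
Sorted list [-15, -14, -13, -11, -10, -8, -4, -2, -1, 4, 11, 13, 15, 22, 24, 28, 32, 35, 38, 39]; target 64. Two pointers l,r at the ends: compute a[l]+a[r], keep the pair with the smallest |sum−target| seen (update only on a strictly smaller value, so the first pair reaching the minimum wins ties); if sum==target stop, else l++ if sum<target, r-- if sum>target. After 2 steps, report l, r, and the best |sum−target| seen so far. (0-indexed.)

l=0 r=19: -15+39=24 d=40 *, l++
l=1 r=19: -14+39=25 d=39 *, l++

l=2, r=19, best |Δ|=39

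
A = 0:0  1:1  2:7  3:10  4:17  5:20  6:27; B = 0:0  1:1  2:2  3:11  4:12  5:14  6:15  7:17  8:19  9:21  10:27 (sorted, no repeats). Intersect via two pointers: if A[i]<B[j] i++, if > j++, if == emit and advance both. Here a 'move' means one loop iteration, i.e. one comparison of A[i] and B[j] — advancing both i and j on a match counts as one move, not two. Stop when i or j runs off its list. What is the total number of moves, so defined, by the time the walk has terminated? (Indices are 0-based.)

14 moves

i=0 j=0: 0==0 emit, i++,j++
i=1 j=1: 1==1 emit, i++,j++
i=2 j=2: 7>2, j++
i=2 j=3: 7<11, i++
i=3 j=3: 10<11, i++
i=4 j=3: 17>11, j++
i=4 j=4: 17>12, j++
i=4 j=5: 17>14, j++
i=4 j=6: 17>15, j++
i=4 j=7: 17==17 emit, i++,j++
i=5 j=8: 20>19, j++
i=5 j=9: 20<21, i++
i=6 j=9: 27>21, j++
i=6 j=10: 27==27 emit, i++,j++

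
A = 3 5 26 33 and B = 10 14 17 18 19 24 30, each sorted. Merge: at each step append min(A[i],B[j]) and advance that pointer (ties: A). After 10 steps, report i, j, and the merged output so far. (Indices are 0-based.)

i=3, j=7, merged so far=[3, 5, 10, 14, 17, 18, 19, 24, 26, 30]

i=0 j=0: A[i]=3<=B[j]=10 take 3, i++
i=1 j=0: A[i]=5<=B[j]=10 take 5, i++
i=2 j=0: A[i]=26>B[j]=10 take 10, j++
i=2 j=1: A[i]=26>B[j]=14 take 14, j++
i=2 j=2: A[i]=26>B[j]=17 take 17, j++
i=2 j=3: A[i]=26>B[j]=18 take 18, j++
i=2 j=4: A[i]=26>B[j]=19 take 19, j++
i=2 j=5: A[i]=26>B[j]=24 take 24, j++
i=2 j=6: A[i]=26<=B[j]=30 take 26, i++
i=3 j=6: A[i]=33>B[j]=30 take 30, j++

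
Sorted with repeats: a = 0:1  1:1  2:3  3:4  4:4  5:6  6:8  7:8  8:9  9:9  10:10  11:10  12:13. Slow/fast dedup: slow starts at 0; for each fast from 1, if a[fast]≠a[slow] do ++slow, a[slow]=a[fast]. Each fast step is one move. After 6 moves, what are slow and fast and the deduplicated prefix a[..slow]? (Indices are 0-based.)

(s=0,f=1) a[fast]=1=a[slow] dup → fast++
(s=0,f=2) a[fast]=3≠a[slow]=1 write a[1]=3 → slow++,fast++
(s=1,f=3) a[fast]=4≠a[slow]=3 write a[2]=4 → slow++,fast++
(s=2,f=4) a[fast]=4=a[slow] dup → fast++
(s=2,f=5) a[fast]=6≠a[slow]=4 write a[3]=6 → slow++,fast++
(s=3,f=6) a[fast]=8≠a[slow]=6 write a[4]=8 → slow++,fast++

slow=4, fast=7, prefix=[1, 3, 4, 6, 8]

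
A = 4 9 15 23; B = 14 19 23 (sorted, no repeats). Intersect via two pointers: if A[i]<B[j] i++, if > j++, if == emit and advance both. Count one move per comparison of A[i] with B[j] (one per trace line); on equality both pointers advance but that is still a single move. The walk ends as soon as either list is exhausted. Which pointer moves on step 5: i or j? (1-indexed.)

[i=1,j=1] 4<14 → i++
[i=2,j=1] 9<14 → i++
[i=3,j=1] 15>14 → j++
[i=3,j=2] 15<19 → i++
[i=4,j=2] 23>19 → j++

j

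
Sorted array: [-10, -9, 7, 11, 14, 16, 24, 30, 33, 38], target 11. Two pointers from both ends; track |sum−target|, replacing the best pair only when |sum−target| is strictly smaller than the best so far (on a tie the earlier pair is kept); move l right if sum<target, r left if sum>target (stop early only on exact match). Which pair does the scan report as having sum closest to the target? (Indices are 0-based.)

pair (-10, 24) with sum 14 (|Δ|=3)

[0,9] -10+38=28 d=17 * → r--
[0,8] -10+33=23 d=12 * → r--
[0,7] -10+30=20 d=9 * → r--
[0,6] -10+24=14 d=3 * → r--
[0,5] -10+16=6 d=5 → l++
[1,5] -9+16=7 d=4 → l++
[2,5] 7+16=23 d=12 → r--
[2,4] 7+14=21 d=10 → r--
[2,3] 7+11=18 d=7 → r--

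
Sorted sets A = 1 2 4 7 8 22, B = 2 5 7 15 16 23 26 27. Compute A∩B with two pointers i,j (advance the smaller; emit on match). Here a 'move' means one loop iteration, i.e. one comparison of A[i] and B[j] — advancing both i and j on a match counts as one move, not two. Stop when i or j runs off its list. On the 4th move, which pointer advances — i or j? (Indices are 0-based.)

i=0 j=0: 1<2, i++
i=1 j=0: 2==2 emit, i++,j++
i=2 j=1: 4<5, i++
i=3 j=1: 7>5, j++

j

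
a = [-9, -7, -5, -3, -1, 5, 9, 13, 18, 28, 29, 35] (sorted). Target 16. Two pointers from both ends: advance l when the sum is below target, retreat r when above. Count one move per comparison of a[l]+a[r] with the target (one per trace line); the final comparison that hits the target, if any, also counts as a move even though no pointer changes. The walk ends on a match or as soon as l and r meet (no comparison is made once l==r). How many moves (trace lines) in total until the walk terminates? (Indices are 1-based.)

11 moves

[1,12] -9+35=26 >16 → r--
[1,11] -9+29=20 >16 → r--
[1,10] -9+28=19 >16 → r--
[1,9] -9+18=9 <16 → l++
[2,9] -7+18=11 <16 → l++
[3,9] -5+18=13 <16 → l++
[4,9] -3+18=15 <16 → l++
[5,9] -1+18=17 >16 → r--
[5,8] -1+13=12 <16 → l++
[6,8] 5+13=18 >16 → r--
[6,7] 5+9=14 <16 → l++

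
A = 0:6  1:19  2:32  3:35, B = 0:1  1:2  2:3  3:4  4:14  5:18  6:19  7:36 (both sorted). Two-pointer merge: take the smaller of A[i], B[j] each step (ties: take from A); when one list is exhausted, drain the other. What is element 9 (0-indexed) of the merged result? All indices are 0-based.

i=0 j=0: A[i]=6>B[j]=1 take 1, j++
i=0 j=1: A[i]=6>B[j]=2 take 2, j++
i=0 j=2: A[i]=6>B[j]=3 take 3, j++
i=0 j=3: A[i]=6>B[j]=4 take 4, j++
i=0 j=4: A[i]=6<=B[j]=14 take 6, i++
i=1 j=4: A[i]=19>B[j]=14 take 14, j++
i=1 j=5: A[i]=19>B[j]=18 take 18, j++
i=1 j=6: A[i]=19<=B[j]=19 take 19, i++
i=2 j=6: A[i]=32>B[j]=19 take 19, j++
i=2 j=7: A[i]=32<=B[j]=36 take 32, i++
i=3 j=7: A[i]=35<=B[j]=36 take 35, i++
i=4 j=7: A done, take B[j]=36, j++

merged[9] = 32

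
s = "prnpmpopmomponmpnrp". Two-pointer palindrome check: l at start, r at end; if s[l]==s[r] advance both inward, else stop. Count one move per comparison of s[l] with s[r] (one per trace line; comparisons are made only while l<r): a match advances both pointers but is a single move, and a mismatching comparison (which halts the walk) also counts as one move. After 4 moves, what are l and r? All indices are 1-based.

l=5, r=15

l=1 r=19: 'p'=='p', l++,r--
l=2 r=18: 'r'=='r', l++,r--
l=3 r=17: 'n'=='n', l++,r--
l=4 r=16: 'p'=='p', l++,r--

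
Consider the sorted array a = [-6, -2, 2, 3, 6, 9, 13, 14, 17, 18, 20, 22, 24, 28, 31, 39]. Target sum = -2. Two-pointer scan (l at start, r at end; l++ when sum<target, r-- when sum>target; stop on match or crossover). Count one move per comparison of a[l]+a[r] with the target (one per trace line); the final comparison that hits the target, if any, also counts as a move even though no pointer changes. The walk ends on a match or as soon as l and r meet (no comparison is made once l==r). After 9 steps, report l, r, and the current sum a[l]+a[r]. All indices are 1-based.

l=1, r=7, sum=7

[1,16] -6+39=33 >-2 → r--
[1,15] -6+31=25 >-2 → r--
[1,14] -6+28=22 >-2 → r--
[1,13] -6+24=18 >-2 → r--
[1,12] -6+22=16 >-2 → r--
[1,11] -6+20=14 >-2 → r--
[1,10] -6+18=12 >-2 → r--
[1,9] -6+17=11 >-2 → r--
[1,8] -6+14=8 >-2 → r--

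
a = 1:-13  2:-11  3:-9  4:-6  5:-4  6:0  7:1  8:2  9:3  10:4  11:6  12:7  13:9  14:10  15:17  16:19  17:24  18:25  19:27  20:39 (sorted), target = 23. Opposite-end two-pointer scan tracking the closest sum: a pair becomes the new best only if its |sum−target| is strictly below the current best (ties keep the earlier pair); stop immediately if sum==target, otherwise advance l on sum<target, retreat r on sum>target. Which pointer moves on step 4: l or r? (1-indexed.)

l

l=1 r=20: -13+39=26 d=3 *, r--
l=1 r=19: -13+27=14 d=9, l++
l=2 r=19: -11+27=16 d=7, l++
l=3 r=19: -9+27=18 d=5, l++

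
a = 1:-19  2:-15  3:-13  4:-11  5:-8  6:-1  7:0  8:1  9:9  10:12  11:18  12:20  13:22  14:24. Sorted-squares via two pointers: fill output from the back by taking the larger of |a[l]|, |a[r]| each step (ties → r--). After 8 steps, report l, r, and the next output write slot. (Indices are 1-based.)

l=1 r=14: |-19|<=|24| out[14]=576, r--
l=1 r=13: |-19|<=|22| out[13]=484, r--
l=1 r=12: |-19|<=|20| out[12]=400, r--
l=1 r=11: |-19|>|18| out[11]=361, l++
l=2 r=11: |-15|<=|18| out[10]=324, r--
l=2 r=10: |-15|>|12| out[9]=225, l++
l=3 r=10: |-13|>|12| out[8]=169, l++
l=4 r=10: |-11|<=|12| out[7]=144, r--

l=4, r=9, next write slot=6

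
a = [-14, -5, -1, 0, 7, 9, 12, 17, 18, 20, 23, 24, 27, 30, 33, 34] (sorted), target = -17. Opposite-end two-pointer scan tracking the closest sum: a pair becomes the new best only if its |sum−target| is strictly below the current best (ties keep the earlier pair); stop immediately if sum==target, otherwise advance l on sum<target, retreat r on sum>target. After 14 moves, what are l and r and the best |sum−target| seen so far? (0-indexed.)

l=0, r=1, best |Δ|=2

[0,15] -14+34=20 d=37 * → r--
[0,14] -14+33=19 d=36 * → r--
[0,13] -14+30=16 d=33 * → r--
[0,12] -14+27=13 d=30 * → r--
[0,11] -14+24=10 d=27 * → r--
[0,10] -14+23=9 d=26 * → r--
[0,9] -14+20=6 d=23 * → r--
[0,8] -14+18=4 d=21 * → r--
[0,7] -14+17=3 d=20 * → r--
[0,6] -14+12=-2 d=15 * → r--
[0,5] -14+9=-5 d=12 * → r--
[0,4] -14+7=-7 d=10 * → r--
[0,3] -14+0=-14 d=3 * → r--
[0,2] -14+-1=-15 d=2 * → r--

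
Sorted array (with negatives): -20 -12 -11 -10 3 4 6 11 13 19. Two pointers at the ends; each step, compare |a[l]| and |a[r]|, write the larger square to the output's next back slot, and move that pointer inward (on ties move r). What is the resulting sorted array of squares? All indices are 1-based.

[1,10] |-20|>|19| out[10]=400 → l++
[2,10] |-12|<=|19| out[9]=361 → r--
[2,9] |-12|<=|13| out[8]=169 → r--
[2,8] |-12|>|11| out[7]=144 → l++
[3,8] |-11|<=|11| out[6]=121 → r--
[3,7] |-11|>|6| out[5]=121 → l++
[4,7] |-10|>|6| out[4]=100 → l++
[5,7] |3|<=|6| out[3]=36 → r--
[5,6] |3|<=|4| out[2]=16 → r--
[5,5] |3|<=|3| out[1]=9 → r--

[9, 16, 36, 100, 121, 121, 144, 169, 361, 400]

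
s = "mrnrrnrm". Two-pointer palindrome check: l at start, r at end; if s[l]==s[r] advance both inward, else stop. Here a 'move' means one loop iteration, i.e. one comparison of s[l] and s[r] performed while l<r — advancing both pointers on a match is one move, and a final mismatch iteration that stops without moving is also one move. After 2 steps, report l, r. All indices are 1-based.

l=3, r=6

l=1 r=8: 'm'=='m', l++,r--
l=2 r=7: 'r'=='r', l++,r--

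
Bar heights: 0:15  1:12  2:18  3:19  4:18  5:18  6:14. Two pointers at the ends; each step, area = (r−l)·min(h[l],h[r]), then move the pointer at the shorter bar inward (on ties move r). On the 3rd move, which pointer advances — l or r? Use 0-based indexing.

l=0 r=6: min(15,14)*6=84 best=84 *, r--
l=0 r=5: min(15,18)*5=75 best=84, l++
l=1 r=5: min(12,18)*4=48 best=84, l++

l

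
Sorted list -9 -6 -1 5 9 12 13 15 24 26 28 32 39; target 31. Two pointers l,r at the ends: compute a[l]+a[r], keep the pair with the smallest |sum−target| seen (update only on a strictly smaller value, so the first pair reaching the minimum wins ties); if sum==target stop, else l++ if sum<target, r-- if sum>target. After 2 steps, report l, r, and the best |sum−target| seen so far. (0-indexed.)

l=1, r=11, best |Δ|=1

[0,12] -9+39=30 d=1 * → l++
[1,12] -6+39=33 d=2 → r--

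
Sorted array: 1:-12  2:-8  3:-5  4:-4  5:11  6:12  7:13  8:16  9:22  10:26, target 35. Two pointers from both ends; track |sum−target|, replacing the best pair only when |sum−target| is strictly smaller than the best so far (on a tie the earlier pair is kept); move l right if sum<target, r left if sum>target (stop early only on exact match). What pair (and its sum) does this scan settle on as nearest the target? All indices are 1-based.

l=1 r=10: -12+26=14 d=21 *, l++
l=2 r=10: -8+26=18 d=17 *, l++
l=3 r=10: -5+26=21 d=14 *, l++
l=4 r=10: -4+26=22 d=13 *, l++
l=5 r=10: 11+26=37 d=2 *, r--
l=5 r=9: 11+22=33 d=2, l++
l=6 r=9: 12+22=34 d=1 *, l++
l=7 r=9: 13+22=35 d=0 *, stop

pair (13, 22) with sum 35 (|Δ|=0)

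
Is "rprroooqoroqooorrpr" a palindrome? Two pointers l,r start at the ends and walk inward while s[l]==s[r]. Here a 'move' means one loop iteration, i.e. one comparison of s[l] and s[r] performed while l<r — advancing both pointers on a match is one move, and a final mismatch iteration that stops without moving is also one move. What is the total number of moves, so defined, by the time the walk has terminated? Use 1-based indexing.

[1,19] 'r'=='r' → l++,r--
[2,18] 'p'=='p' → l++,r--
[3,17] 'r'=='r' → l++,r--
[4,16] 'r'=='r' → l++,r--
[5,15] 'o'=='o' → l++,r--
[6,14] 'o'=='o' → l++,r--
[7,13] 'o'=='o' → l++,r--
[8,12] 'q'=='q' → l++,r--
[9,11] 'o'=='o' → l++,r--

9 moves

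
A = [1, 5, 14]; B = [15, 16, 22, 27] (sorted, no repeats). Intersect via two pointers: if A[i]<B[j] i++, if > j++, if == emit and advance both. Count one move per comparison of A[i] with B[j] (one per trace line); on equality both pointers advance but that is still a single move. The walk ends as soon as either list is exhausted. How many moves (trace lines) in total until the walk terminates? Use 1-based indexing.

[i=1,j=1] 1<15 → i++
[i=2,j=1] 5<15 → i++
[i=3,j=1] 14<15 → i++

3 moves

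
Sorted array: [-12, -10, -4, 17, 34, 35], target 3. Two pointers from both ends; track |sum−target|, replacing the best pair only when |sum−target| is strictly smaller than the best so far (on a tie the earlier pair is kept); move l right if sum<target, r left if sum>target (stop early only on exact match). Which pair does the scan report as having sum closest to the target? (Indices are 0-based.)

[0,5] -12+35=23 d=20 * → r--
[0,4] -12+34=22 d=19 * → r--
[0,3] -12+17=5 d=2 * → r--
[0,2] -12+-4=-16 d=19 → l++
[1,2] -10+-4=-14 d=17 → l++

pair (-12, 17) with sum 5 (|Δ|=2)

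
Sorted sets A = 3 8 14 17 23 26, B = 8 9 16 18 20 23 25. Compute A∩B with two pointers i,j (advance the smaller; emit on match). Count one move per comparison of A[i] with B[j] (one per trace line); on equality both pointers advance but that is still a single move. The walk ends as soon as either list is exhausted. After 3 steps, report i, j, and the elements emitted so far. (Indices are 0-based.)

i=2, j=2, emitted=[8]

i=0 j=0: 3<8, i++
i=1 j=0: 8==8 emit, i++,j++
i=2 j=1: 14>9, j++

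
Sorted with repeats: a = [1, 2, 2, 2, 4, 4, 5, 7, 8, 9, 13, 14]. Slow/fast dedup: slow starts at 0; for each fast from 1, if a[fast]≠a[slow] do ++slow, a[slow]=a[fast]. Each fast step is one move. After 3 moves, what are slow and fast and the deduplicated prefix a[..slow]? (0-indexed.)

(s=0,f=1) a[fast]=2≠a[slow]=1 write a[1]=2 → slow++,fast++
(s=1,f=2) a[fast]=2=a[slow] dup → fast++
(s=1,f=3) a[fast]=2=a[slow] dup → fast++

slow=1, fast=4, prefix=[1, 2]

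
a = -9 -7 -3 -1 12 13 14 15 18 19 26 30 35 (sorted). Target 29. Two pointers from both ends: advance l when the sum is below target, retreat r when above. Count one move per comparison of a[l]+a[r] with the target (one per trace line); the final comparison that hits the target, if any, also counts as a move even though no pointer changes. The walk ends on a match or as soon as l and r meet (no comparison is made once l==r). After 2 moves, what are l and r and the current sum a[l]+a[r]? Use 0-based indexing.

l=2, r=12, sum=32

l=0 r=12: -9+35=26 <29, l++
l=1 r=12: -7+35=28 <29, l++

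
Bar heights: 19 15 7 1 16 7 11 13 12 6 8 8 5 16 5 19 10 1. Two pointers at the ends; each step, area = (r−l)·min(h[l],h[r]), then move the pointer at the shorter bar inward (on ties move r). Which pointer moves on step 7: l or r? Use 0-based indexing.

r

l=0 r=17: min(19,1)*17=17 best=17 *, r--
l=0 r=16: min(19,10)*16=160 best=160 *, r--
l=0 r=15: min(19,19)*15=285 best=285 *, r--
l=0 r=14: min(19,5)*14=70 best=285, r--
l=0 r=13: min(19,16)*13=208 best=285, r--
l=0 r=12: min(19,5)*12=60 best=285, r--
l=0 r=11: min(19,8)*11=88 best=285, r--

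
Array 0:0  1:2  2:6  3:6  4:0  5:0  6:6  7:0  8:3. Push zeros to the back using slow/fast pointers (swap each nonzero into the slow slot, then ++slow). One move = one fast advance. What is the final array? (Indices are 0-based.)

slow=0 fast=0: a[fast]=0, fast++
slow=0 fast=1: a[fast]=2≠0 swap→a[0]=2, slow++,fast++
slow=1 fast=2: a[fast]=6≠0 swap→a[1]=6, slow++,fast++
slow=2 fast=3: a[fast]=6≠0 swap→a[2]=6, slow++,fast++
slow=3 fast=4: a[fast]=0, fast++
slow=3 fast=5: a[fast]=0, fast++
slow=3 fast=6: a[fast]=6≠0 swap→a[3]=6, slow++,fast++
slow=4 fast=7: a[fast]=0, fast++
slow=4 fast=8: a[fast]=3≠0 swap→a[4]=3, slow++,fast++

[2, 6, 6, 6, 3, 0, 0, 0, 0]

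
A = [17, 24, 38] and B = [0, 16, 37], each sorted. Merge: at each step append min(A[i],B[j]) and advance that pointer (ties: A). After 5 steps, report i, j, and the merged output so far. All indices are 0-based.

i=2, j=3, merged so far=[0, 16, 17, 24, 37]

[i=0,j=0] A[i]=17>B[j]=0 take 0 → j++
[i=0,j=1] A[i]=17>B[j]=16 take 16 → j++
[i=0,j=2] A[i]=17<=B[j]=37 take 17 → i++
[i=1,j=2] A[i]=24<=B[j]=37 take 24 → i++
[i=2,j=2] A[i]=38>B[j]=37 take 37 → j++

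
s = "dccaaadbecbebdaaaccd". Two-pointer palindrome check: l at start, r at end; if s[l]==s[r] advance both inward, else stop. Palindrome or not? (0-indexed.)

not a palindrome (mismatch at 9,10)

[0,19] 'd'=='d' → l++,r--
[1,18] 'c'=='c' → l++,r--
[2,17] 'c'=='c' → l++,r--
[3,16] 'a'=='a' → l++,r--
[4,15] 'a'=='a' → l++,r--
[5,14] 'a'=='a' → l++,r--
[6,13] 'd'=='d' → l++,r--
[7,12] 'b'=='b' → l++,r--
[8,11] 'e'=='e' → l++,r--
[9,10] 'c'!='b' → stop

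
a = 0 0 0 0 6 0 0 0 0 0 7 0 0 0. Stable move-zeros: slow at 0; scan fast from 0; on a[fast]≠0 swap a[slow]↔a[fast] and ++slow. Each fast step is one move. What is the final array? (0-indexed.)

[6, 7, 0, 0, 0, 0, 0, 0, 0, 0, 0, 0, 0, 0]

slow=0 fast=0: a[fast]=0, fast++
slow=0 fast=1: a[fast]=0, fast++
slow=0 fast=2: a[fast]=0, fast++
slow=0 fast=3: a[fast]=0, fast++
slow=0 fast=4: a[fast]=6≠0 swap→a[0]=6, slow++,fast++
slow=1 fast=5: a[fast]=0, fast++
slow=1 fast=6: a[fast]=0, fast++
slow=1 fast=7: a[fast]=0, fast++
slow=1 fast=8: a[fast]=0, fast++
slow=1 fast=9: a[fast]=0, fast++
slow=1 fast=10: a[fast]=7≠0 swap→a[1]=7, slow++,fast++
slow=2 fast=11: a[fast]=0, fast++
slow=2 fast=12: a[fast]=0, fast++
slow=2 fast=13: a[fast]=0, fast++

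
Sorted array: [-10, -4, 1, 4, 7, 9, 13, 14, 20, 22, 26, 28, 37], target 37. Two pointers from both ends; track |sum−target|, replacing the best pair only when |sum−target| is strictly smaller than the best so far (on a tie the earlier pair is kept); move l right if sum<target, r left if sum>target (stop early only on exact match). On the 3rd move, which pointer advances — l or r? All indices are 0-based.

r

[0,12] -10+37=27 d=10 * → l++
[1,12] -4+37=33 d=4 * → l++
[2,12] 1+37=38 d=1 * → r--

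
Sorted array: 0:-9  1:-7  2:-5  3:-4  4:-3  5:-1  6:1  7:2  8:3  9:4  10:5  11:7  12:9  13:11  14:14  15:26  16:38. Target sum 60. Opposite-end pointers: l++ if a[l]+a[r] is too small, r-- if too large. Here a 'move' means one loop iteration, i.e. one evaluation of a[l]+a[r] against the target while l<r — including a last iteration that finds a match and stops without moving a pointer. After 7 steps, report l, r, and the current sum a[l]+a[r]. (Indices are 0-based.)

[0,16] -9+38=29 <60 → l++
[1,16] -7+38=31 <60 → l++
[2,16] -5+38=33 <60 → l++
[3,16] -4+38=34 <60 → l++
[4,16] -3+38=35 <60 → l++
[5,16] -1+38=37 <60 → l++
[6,16] 1+38=39 <60 → l++

l=7, r=16, sum=40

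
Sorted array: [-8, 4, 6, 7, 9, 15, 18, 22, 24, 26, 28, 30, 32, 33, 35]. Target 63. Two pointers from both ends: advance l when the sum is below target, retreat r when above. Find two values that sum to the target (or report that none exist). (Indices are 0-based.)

(28, 35)

l=0 r=14: -8+35=27 <63, l++
l=1 r=14: 4+35=39 <63, l++
l=2 r=14: 6+35=41 <63, l++
l=3 r=14: 7+35=42 <63, l++
l=4 r=14: 9+35=44 <63, l++
l=5 r=14: 15+35=50 <63, l++
l=6 r=14: 18+35=53 <63, l++
l=7 r=14: 22+35=57 <63, l++
l=8 r=14: 24+35=59 <63, l++
l=9 r=14: 26+35=61 <63, l++
l=10 r=14: 28+35=63, found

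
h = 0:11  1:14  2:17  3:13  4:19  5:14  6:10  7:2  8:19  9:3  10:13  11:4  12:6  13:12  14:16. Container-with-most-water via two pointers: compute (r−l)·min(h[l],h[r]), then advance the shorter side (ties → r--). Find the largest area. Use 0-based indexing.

l=0 r=14: min(11,16)*14=154 best=154 *, l++
l=1 r=14: min(14,16)*13=182 best=182 *, l++
l=2 r=14: min(17,16)*12=192 best=192 *, r--
l=2 r=13: min(17,12)*11=132 best=192, r--
l=2 r=12: min(17,6)*10=60 best=192, r--
l=2 r=11: min(17,4)*9=36 best=192, r--
l=2 r=10: min(17,13)*8=104 best=192, r--
l=2 r=9: min(17,3)*7=21 best=192, r--
l=2 r=8: min(17,19)*6=102 best=192, l++
l=3 r=8: min(13,19)*5=65 best=192, l++
l=4 r=8: min(19,19)*4=76 best=192, r--
l=4 r=7: min(19,2)*3=6 best=192, r--
l=4 r=6: min(19,10)*2=20 best=192, r--
l=4 r=5: min(19,14)*1=14 best=192, r--

max area = 192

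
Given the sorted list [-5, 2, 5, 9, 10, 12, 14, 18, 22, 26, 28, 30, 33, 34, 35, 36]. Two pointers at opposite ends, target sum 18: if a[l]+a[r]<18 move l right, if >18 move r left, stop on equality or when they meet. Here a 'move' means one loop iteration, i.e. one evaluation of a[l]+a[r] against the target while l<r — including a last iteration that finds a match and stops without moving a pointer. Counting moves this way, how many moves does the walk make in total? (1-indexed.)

l=1 r=16: -5+36=31 >18, r--
l=1 r=15: -5+35=30 >18, r--
l=1 r=14: -5+34=29 >18, r--
l=1 r=13: -5+33=28 >18, r--
l=1 r=12: -5+30=25 >18, r--
l=1 r=11: -5+28=23 >18, r--
l=1 r=10: -5+26=21 >18, r--
l=1 r=9: -5+22=17 <18, l++
l=2 r=9: 2+22=24 >18, r--
l=2 r=8: 2+18=20 >18, r--
l=2 r=7: 2+14=16 <18, l++
l=3 r=7: 5+14=19 >18, r--
l=3 r=6: 5+12=17 <18, l++
l=4 r=6: 9+12=21 >18, r--
l=4 r=5: 9+10=19 >18, r--

15 moves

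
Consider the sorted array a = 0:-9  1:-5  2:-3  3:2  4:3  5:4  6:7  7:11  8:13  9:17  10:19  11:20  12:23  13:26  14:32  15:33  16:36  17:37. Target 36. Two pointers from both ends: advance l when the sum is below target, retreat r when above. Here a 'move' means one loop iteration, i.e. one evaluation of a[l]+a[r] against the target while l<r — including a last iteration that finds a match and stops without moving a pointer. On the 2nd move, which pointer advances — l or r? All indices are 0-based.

l

l=0 r=17: -9+37=28 <36, l++
l=1 r=17: -5+37=32 <36, l++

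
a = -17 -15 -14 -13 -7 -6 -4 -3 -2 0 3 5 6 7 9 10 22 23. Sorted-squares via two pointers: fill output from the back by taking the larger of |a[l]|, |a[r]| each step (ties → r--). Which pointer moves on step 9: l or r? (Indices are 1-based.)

r

l=1 r=18: |-17|<=|23| out[18]=529, r--
l=1 r=17: |-17|<=|22| out[17]=484, r--
l=1 r=16: |-17|>|10| out[16]=289, l++
l=2 r=16: |-15|>|10| out[15]=225, l++
l=3 r=16: |-14|>|10| out[14]=196, l++
l=4 r=16: |-13|>|10| out[13]=169, l++
l=5 r=16: |-7|<=|10| out[12]=100, r--
l=5 r=15: |-7|<=|9| out[11]=81, r--
l=5 r=14: |-7|<=|7| out[10]=49, r--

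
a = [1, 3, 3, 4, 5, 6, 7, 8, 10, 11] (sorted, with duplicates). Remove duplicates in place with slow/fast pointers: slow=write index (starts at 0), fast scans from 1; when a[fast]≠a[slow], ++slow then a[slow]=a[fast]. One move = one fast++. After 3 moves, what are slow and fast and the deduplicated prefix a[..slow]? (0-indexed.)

slow=2, fast=4, prefix=[1, 3, 4]

slow=0 fast=1: a[fast]=3≠a[slow]=1 write a[1]=3, slow++,fast++
slow=1 fast=2: a[fast]=3=a[slow] dup, fast++
slow=1 fast=3: a[fast]=4≠a[slow]=3 write a[2]=4, slow++,fast++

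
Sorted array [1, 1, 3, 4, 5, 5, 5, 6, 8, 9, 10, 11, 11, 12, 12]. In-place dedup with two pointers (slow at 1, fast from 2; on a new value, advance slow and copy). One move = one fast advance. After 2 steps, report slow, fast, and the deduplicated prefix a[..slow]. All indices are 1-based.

(s=1,f=2) a[fast]=1=a[slow] dup → fast++
(s=1,f=3) a[fast]=3≠a[slow]=1 write a[2]=3 → slow++,fast++

slow=2, fast=4, prefix=[1, 3]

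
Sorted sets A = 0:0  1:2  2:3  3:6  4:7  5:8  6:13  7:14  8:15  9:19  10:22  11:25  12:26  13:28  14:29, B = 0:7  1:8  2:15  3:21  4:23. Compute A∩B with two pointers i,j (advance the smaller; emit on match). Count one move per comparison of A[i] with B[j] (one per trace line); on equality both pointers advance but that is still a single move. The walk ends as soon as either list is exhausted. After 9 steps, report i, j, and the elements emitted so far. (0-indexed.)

[i=0,j=0] 0<7 → i++
[i=1,j=0] 2<7 → i++
[i=2,j=0] 3<7 → i++
[i=3,j=0] 6<7 → i++
[i=4,j=0] 7==7 emit → i++,j++
[i=5,j=1] 8==8 emit → i++,j++
[i=6,j=2] 13<15 → i++
[i=7,j=2] 14<15 → i++
[i=8,j=2] 15==15 emit → i++,j++

i=9, j=3, emitted=[7, 8, 15]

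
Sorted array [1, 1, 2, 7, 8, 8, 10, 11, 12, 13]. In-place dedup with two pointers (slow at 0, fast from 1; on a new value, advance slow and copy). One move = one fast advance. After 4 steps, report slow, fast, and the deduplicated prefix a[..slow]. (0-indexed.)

slow=0 fast=1: a[fast]=1=a[slow] dup, fast++
slow=0 fast=2: a[fast]=2≠a[slow]=1 write a[1]=2, slow++,fast++
slow=1 fast=3: a[fast]=7≠a[slow]=2 write a[2]=7, slow++,fast++
slow=2 fast=4: a[fast]=8≠a[slow]=7 write a[3]=8, slow++,fast++

slow=3, fast=5, prefix=[1, 2, 7, 8]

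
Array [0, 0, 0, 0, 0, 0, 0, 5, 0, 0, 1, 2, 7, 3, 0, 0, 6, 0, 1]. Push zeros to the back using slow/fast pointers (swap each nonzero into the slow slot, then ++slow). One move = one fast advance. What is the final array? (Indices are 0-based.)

(s=0,f=0) a[fast]=0 → fast++
(s=0,f=1) a[fast]=0 → fast++
(s=0,f=2) a[fast]=0 → fast++
(s=0,f=3) a[fast]=0 → fast++
(s=0,f=4) a[fast]=0 → fast++
(s=0,f=5) a[fast]=0 → fast++
(s=0,f=6) a[fast]=0 → fast++
(s=0,f=7) a[fast]=5≠0 swap→a[0]=5 → slow++,fast++
(s=1,f=8) a[fast]=0 → fast++
(s=1,f=9) a[fast]=0 → fast++
(s=1,f=10) a[fast]=1≠0 swap→a[1]=1 → slow++,fast++
(s=2,f=11) a[fast]=2≠0 swap→a[2]=2 → slow++,fast++
(s=3,f=12) a[fast]=7≠0 swap→a[3]=7 → slow++,fast++
(s=4,f=13) a[fast]=3≠0 swap→a[4]=3 → slow++,fast++
(s=5,f=14) a[fast]=0 → fast++
(s=5,f=15) a[fast]=0 → fast++
(s=5,f=16) a[fast]=6≠0 swap→a[5]=6 → slow++,fast++
(s=6,f=17) a[fast]=0 → fast++
(s=6,f=18) a[fast]=1≠0 swap→a[6]=1 → slow++,fast++

[5, 1, 2, 7, 3, 6, 1, 0, 0, 0, 0, 0, 0, 0, 0, 0, 0, 0, 0]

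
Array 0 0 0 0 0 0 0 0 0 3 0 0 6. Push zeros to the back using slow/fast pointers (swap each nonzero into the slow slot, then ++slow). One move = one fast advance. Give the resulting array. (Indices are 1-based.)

slow=1 fast=1: a[fast]=0, fast++
slow=1 fast=2: a[fast]=0, fast++
slow=1 fast=3: a[fast]=0, fast++
slow=1 fast=4: a[fast]=0, fast++
slow=1 fast=5: a[fast]=0, fast++
slow=1 fast=6: a[fast]=0, fast++
slow=1 fast=7: a[fast]=0, fast++
slow=1 fast=8: a[fast]=0, fast++
slow=1 fast=9: a[fast]=0, fast++
slow=1 fast=10: a[fast]=3≠0 swap→a[1]=3, slow++,fast++
slow=2 fast=11: a[fast]=0, fast++
slow=2 fast=12: a[fast]=0, fast++
slow=2 fast=13: a[fast]=6≠0 swap→a[2]=6, slow++,fast++

[3, 6, 0, 0, 0, 0, 0, 0, 0, 0, 0, 0, 0]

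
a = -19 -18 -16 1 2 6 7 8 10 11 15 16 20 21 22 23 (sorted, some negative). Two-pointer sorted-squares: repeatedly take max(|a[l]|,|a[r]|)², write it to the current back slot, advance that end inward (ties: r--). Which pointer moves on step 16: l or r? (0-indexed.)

r

[0,15] |-19|<=|23| out[15]=529 → r--
[0,14] |-19|<=|22| out[14]=484 → r--
[0,13] |-19|<=|21| out[13]=441 → r--
[0,12] |-19|<=|20| out[12]=400 → r--
[0,11] |-19|>|16| out[11]=361 → l++
[1,11] |-18|>|16| out[10]=324 → l++
[2,11] |-16|<=|16| out[9]=256 → r--
[2,10] |-16|>|15| out[8]=256 → l++
[3,10] |1|<=|15| out[7]=225 → r--
[3,9] |1|<=|11| out[6]=121 → r--
[3,8] |1|<=|10| out[5]=100 → r--
[3,7] |1|<=|8| out[4]=64 → r--
[3,6] |1|<=|7| out[3]=49 → r--
[3,5] |1|<=|6| out[2]=36 → r--
[3,4] |1|<=|2| out[1]=4 → r--
[3,3] |1|<=|1| out[0]=1 → r--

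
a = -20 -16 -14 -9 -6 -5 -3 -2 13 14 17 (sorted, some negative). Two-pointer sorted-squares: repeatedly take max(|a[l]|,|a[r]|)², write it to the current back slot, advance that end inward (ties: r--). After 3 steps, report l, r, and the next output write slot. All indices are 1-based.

l=1 r=11: |-20|>|17| out[11]=400, l++
l=2 r=11: |-16|<=|17| out[10]=289, r--
l=2 r=10: |-16|>|14| out[9]=256, l++

l=3, r=10, next write slot=8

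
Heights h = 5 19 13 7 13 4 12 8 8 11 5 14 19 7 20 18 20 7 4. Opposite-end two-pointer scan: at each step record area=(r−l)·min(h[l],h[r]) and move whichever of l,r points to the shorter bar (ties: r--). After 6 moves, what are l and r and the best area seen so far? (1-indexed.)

l=5, r=17, best area=285

[1,19] min(5,4)*18=72 best=72 * → r--
[1,18] min(5,7)*17=85 best=85 * → l++
[2,18] min(19,7)*16=112 best=112 * → r--
[2,17] min(19,20)*15=285 best=285 * → l++
[3,17] min(13,20)*14=182 best=285 → l++
[4,17] min(7,20)*13=91 best=285 → l++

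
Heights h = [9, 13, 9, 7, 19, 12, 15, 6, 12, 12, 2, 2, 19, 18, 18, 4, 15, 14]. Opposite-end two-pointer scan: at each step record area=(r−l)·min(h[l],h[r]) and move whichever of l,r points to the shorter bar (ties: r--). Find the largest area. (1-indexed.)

max area = 208

[1,18] min(9,14)*17=153 best=153 * → l++
[2,18] min(13,14)*16=208 best=208 * → l++
[3,18] min(9,14)*15=135 best=208 → l++
[4,18] min(7,14)*14=98 best=208 → l++
[5,18] min(19,14)*13=182 best=208 → r--
[5,17] min(19,15)*12=180 best=208 → r--
[5,16] min(19,4)*11=44 best=208 → r--
[5,15] min(19,18)*10=180 best=208 → r--
[5,14] min(19,18)*9=162 best=208 → r--
[5,13] min(19,19)*8=152 best=208 → r--
[5,12] min(19,2)*7=14 best=208 → r--
[5,11] min(19,2)*6=12 best=208 → r--
[5,10] min(19,12)*5=60 best=208 → r--
[5,9] min(19,12)*4=48 best=208 → r--
[5,8] min(19,6)*3=18 best=208 → r--
[5,7] min(19,15)*2=30 best=208 → r--
[5,6] min(19,12)*1=12 best=208 → r--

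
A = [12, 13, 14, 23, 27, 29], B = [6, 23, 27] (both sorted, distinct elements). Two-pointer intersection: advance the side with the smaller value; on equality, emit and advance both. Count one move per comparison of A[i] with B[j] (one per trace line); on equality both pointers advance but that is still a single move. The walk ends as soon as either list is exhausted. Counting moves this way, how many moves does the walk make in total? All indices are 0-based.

6 moves

i=0 j=0: 12>6, j++
i=0 j=1: 12<23, i++
i=1 j=1: 13<23, i++
i=2 j=1: 14<23, i++
i=3 j=1: 23==23 emit, i++,j++
i=4 j=2: 27==27 emit, i++,j++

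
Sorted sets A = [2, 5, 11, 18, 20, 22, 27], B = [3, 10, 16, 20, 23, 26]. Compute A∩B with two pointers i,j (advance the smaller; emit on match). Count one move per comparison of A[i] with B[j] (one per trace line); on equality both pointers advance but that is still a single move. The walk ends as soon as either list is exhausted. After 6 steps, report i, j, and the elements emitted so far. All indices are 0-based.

[i=0,j=0] 2<3 → i++
[i=1,j=0] 5>3 → j++
[i=1,j=1] 5<10 → i++
[i=2,j=1] 11>10 → j++
[i=2,j=2] 11<16 → i++
[i=3,j=2] 18>16 → j++

i=3, j=3, emitted=[]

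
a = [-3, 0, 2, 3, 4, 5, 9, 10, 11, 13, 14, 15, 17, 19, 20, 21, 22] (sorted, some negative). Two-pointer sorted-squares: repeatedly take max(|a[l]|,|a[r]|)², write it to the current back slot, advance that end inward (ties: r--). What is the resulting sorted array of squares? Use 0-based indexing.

[0, 4, 9, 9, 16, 25, 81, 100, 121, 169, 196, 225, 289, 361, 400, 441, 484]

[0,16] |-3|<=|22| out[16]=484 → r--
[0,15] |-3|<=|21| out[15]=441 → r--
[0,14] |-3|<=|20| out[14]=400 → r--
[0,13] |-3|<=|19| out[13]=361 → r--
[0,12] |-3|<=|17| out[12]=289 → r--
[0,11] |-3|<=|15| out[11]=225 → r--
[0,10] |-3|<=|14| out[10]=196 → r--
[0,9] |-3|<=|13| out[9]=169 → r--
[0,8] |-3|<=|11| out[8]=121 → r--
[0,7] |-3|<=|10| out[7]=100 → r--
[0,6] |-3|<=|9| out[6]=81 → r--
[0,5] |-3|<=|5| out[5]=25 → r--
[0,4] |-3|<=|4| out[4]=16 → r--
[0,3] |-3|<=|3| out[3]=9 → r--
[0,2] |-3|>|2| out[2]=9 → l++
[1,2] |0|<=|2| out[1]=4 → r--
[1,1] |0|<=|0| out[0]=0 → r--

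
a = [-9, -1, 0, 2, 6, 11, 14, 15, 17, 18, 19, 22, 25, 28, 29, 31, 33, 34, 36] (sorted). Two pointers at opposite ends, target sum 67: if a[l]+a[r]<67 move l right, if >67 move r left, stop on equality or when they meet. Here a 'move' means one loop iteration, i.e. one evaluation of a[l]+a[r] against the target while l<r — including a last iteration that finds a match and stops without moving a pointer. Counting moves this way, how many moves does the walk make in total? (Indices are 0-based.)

16 moves

l=0 r=18: -9+36=27 <67, l++
l=1 r=18: -1+36=35 <67, l++
l=2 r=18: 0+36=36 <67, l++
l=3 r=18: 2+36=38 <67, l++
l=4 r=18: 6+36=42 <67, l++
l=5 r=18: 11+36=47 <67, l++
l=6 r=18: 14+36=50 <67, l++
l=7 r=18: 15+36=51 <67, l++
l=8 r=18: 17+36=53 <67, l++
l=9 r=18: 18+36=54 <67, l++
l=10 r=18: 19+36=55 <67, l++
l=11 r=18: 22+36=58 <67, l++
l=12 r=18: 25+36=61 <67, l++
l=13 r=18: 28+36=64 <67, l++
l=14 r=18: 29+36=65 <67, l++
l=15 r=18: 31+36=67, found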